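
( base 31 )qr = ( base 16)341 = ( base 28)11L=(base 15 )3A8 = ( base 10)833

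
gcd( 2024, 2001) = 23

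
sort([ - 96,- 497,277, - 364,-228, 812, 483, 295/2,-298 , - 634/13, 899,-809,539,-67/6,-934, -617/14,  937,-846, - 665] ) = [ - 934,  -  846,- 809, - 665,-497,-364, - 298,-228,  -  96, - 634/13,-617/14, - 67/6, 295/2,  277, 483, 539,  812, 899, 937] 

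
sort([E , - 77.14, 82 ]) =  [ - 77.14,  E, 82] 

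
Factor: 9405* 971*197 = 1799054235 = 3^2*5^1*11^1 *19^1*197^1*971^1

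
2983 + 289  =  3272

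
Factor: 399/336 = 19/16=2^( -4 )*19^1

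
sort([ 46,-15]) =[ - 15,46 ] 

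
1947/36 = 54 + 1/12  =  54.08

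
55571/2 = 27785 + 1/2 =27785.50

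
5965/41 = 145 + 20/41 = 145.49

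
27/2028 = 9/676 = 0.01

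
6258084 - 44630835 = -38372751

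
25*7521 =188025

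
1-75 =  - 74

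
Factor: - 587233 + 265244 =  - 321989  =  - 149^1*2161^1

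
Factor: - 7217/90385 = - 5^( - 1)*7^1*1031^1 * 18077^( - 1 ) 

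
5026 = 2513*2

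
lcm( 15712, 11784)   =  47136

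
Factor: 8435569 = 211^1*39979^1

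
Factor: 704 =2^6*11^1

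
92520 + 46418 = 138938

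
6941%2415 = 2111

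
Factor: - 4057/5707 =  - 13^( - 1)*439^( - 1 )*4057^1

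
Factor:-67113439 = - 241^1*278479^1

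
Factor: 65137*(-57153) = - 3722774961 =-3^1*53^1 * 1229^1 *19051^1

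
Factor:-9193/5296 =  - 2^( - 4)*29^1 * 317^1 * 331^(  -  1 )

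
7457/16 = 7457/16 = 466.06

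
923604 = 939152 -15548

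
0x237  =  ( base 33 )H6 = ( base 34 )GN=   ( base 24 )nf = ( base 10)567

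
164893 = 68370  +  96523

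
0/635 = 0 = 0.00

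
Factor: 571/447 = 3^ ( - 1) * 149^( - 1)*571^1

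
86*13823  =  1188778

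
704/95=704/95 = 7.41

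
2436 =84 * 29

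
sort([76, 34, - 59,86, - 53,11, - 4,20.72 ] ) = [ - 59,-53,-4, 11,20.72, 34,  76, 86]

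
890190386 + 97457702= 987648088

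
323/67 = 323/67 = 4.82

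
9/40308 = 3/13436 = 0.00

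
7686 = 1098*7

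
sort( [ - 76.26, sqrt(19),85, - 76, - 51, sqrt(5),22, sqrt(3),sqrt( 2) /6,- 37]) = [-76.26, - 76, - 51, - 37, sqrt(2) /6,sqrt( 3),sqrt(5 ),sqrt(19 ),22, 85 ] 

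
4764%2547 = 2217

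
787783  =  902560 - 114777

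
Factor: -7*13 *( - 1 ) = 91 = 7^1*13^1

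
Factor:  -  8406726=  - 2^1*3^1 * 181^1*7741^1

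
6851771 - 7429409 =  - 577638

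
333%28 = 25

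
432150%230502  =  201648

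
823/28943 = 823/28943 = 0.03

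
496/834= 248/417 = 0.59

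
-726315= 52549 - 778864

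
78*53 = 4134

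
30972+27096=58068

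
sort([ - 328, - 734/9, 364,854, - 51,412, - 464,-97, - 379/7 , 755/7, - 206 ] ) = [-464, - 328, - 206, - 97,  -  734/9, - 379/7, - 51,755/7,364,412,854 ]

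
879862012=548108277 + 331753735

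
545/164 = 545/164 = 3.32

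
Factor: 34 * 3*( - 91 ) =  - 9282 = - 2^1 *3^1*7^1*13^1*17^1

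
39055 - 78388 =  - 39333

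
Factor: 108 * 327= 2^2*3^4 * 109^1 = 35316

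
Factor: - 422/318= - 3^( - 1 )*53^( - 1)*211^1   =  - 211/159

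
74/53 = 74/53 = 1.40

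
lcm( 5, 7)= 35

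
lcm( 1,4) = 4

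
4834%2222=390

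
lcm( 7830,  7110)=618570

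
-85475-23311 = -108786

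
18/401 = 18/401 = 0.04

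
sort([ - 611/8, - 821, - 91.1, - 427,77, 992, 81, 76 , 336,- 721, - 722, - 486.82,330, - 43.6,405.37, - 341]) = [ - 821, - 722, - 721 , - 486.82, - 427, - 341, - 91.1, - 611/8, - 43.6,  76, 77,81,330, 336,405.37, 992 ]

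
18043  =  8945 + 9098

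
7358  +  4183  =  11541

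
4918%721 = 592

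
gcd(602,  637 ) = 7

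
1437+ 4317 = 5754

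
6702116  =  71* 94396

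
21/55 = 21/55 =0.38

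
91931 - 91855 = 76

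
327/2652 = 109/884 = 0.12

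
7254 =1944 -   -  5310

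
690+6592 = 7282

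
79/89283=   79/89283 =0.00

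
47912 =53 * 904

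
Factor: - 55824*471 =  - 26293104 = - 2^4*3^2*157^1*1163^1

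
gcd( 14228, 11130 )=2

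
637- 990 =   -  353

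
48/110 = 24/55= 0.44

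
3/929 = 3/929 = 0.00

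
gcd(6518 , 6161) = 1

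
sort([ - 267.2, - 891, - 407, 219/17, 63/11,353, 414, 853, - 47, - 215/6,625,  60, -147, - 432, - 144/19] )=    [ - 891, - 432 , - 407, - 267.2, - 147 , - 47, - 215/6, - 144/19, 63/11,219/17, 60, 353, 414,625,853]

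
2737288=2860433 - 123145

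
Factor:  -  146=  -  2^1*73^1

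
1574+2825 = 4399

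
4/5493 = 4/5493 = 0.00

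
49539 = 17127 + 32412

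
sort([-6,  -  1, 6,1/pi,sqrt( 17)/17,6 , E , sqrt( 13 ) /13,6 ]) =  [ - 6,  -  1,sqrt( 17)/17,sqrt( 13) /13 , 1/pi,E, 6,  6, 6] 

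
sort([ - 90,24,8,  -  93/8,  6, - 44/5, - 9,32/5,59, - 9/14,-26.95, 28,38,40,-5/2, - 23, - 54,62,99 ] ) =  [ - 90, - 54, - 26.95, - 23 ,  -  93/8, - 9, - 44/5, - 5/2, - 9/14,  6, 32/5, 8, 24 , 28, 38 , 40,59,62,99 ] 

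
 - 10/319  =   - 1 + 309/319 = -0.03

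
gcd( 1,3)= 1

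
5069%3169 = 1900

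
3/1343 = 3/1343 = 0.00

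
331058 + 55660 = 386718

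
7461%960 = 741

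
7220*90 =649800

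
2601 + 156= 2757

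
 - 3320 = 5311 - 8631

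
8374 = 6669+1705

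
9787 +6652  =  16439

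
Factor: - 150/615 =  - 10/41 =- 2^1*5^1*41^ ( - 1)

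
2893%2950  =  2893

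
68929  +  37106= 106035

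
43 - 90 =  -47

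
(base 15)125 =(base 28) 98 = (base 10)260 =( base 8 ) 404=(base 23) B7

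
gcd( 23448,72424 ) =8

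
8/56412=2/14103 =0.00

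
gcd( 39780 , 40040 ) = 260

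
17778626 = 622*28583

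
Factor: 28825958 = 2^1 * 7^1*53^2 * 733^1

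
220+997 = 1217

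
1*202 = 202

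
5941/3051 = 5941/3051=1.95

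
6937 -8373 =- 1436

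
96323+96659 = 192982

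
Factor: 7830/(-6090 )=-3^2* 7^( -1) = - 9/7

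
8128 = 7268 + 860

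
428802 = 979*438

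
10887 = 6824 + 4063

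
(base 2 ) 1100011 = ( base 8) 143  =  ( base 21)4f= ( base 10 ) 99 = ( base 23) 47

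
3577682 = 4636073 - 1058391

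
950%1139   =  950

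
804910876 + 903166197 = 1708077073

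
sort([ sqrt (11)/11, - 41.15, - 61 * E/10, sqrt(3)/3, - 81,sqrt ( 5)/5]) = [ - 81 , - 41.15 ,-61*E/10,sqrt( 11) /11 , sqrt(5)/5, sqrt(3)/3]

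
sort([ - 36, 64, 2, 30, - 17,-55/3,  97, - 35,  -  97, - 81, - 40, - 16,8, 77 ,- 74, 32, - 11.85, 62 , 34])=[-97,-81,  -  74, - 40,-36, - 35, - 55/3, - 17, - 16, - 11.85, 2, 8,30, 32,  34, 62, 64, 77 , 97]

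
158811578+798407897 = 957219475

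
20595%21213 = 20595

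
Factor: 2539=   2539^1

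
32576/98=332 + 20/49 = 332.41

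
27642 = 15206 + 12436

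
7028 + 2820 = 9848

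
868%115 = 63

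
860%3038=860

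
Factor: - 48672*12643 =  - 615360096 = - 2^5 * 3^2*13^2 * 47^1*269^1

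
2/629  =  2/629 = 0.00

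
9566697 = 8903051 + 663646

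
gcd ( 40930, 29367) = 1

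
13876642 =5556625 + 8320017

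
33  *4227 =139491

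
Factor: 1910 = 2^1*5^1*191^1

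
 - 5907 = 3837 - 9744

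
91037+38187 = 129224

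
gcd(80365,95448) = 1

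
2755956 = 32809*84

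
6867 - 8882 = - 2015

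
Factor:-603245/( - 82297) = 5^1* 103^( - 1 ) * 151^1 = 755/103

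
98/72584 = 49/36292 = 0.00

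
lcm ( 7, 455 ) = 455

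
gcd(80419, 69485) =1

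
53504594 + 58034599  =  111539193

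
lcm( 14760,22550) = 811800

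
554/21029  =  554/21029 = 0.03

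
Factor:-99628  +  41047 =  - 3^2*23^1*283^1 = - 58581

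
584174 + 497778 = 1081952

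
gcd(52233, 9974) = 1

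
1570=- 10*( - 157)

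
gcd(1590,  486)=6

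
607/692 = 607/692  =  0.88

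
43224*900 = 38901600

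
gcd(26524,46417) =6631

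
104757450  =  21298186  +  83459264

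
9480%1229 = 877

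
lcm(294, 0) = 0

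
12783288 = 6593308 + 6189980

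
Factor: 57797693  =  3557^1 *16249^1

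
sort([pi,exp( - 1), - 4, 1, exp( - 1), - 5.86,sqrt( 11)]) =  [-5.86,-4, exp(-1), exp( - 1 ),1,pi,sqrt( 11)] 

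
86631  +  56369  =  143000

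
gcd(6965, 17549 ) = 7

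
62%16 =14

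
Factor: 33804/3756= 9  =  3^2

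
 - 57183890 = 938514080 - 995697970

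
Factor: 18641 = 7^1*2663^1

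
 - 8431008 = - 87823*96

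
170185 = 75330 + 94855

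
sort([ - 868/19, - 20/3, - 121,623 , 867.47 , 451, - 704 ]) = [ - 704, - 121, - 868/19, -20/3 , 451 , 623, 867.47 ] 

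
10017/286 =35 + 7/286= 35.02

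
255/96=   85/32=2.66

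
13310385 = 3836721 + 9473664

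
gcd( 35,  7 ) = 7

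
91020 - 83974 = 7046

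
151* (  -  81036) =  - 12236436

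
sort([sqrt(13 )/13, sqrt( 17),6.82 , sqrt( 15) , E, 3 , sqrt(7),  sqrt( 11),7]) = [ sqrt( 13 ) /13,sqrt(7 ), E , 3, sqrt ( 11),sqrt( 15 ) , sqrt( 17 ),6.82 , 7] 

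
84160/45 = 1870 + 2/9 = 1870.22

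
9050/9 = 9050/9 = 1005.56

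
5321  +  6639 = 11960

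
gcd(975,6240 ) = 195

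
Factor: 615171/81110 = 2^( - 1) *3^1*5^ ( - 1 )* 53^2*73^1*8111^(  -  1)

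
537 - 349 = 188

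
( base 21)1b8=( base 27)p5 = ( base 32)l8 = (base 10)680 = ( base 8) 1250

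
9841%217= 76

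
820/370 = 2 + 8/37  =  2.22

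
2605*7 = 18235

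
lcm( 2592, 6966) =111456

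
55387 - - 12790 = 68177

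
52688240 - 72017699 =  - 19329459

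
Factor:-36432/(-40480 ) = 2^( - 1) * 3^2*5^(-1) = 9/10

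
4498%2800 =1698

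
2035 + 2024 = 4059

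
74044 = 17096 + 56948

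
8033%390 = 233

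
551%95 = 76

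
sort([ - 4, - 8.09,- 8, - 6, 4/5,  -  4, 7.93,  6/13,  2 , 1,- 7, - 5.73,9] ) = [ - 8.09,-8,-7,-6, - 5.73, - 4 ,-4, 6/13, 4/5, 1,2, 7.93,  9]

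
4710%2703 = 2007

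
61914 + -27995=33919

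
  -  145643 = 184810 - 330453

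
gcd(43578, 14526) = 14526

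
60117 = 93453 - 33336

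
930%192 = 162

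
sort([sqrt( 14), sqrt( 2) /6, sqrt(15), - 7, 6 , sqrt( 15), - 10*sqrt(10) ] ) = [  -  10*sqrt( 10 ) , -7,sqrt( 2)/6, sqrt( 14), sqrt(15 ), sqrt( 15 ),6]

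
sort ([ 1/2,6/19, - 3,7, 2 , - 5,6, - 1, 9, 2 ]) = [ - 5, - 3,- 1, 6/19,1/2,2, 2,6,  7,  9]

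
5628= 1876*3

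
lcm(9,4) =36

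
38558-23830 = 14728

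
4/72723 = 4/72723 = 0.00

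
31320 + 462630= 493950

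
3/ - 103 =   -  3/103= - 0.03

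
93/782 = 93/782 = 0.12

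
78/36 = 2 + 1/6=2.17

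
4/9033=4/9033=0.00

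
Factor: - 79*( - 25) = 1975 = 5^2*79^1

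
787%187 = 39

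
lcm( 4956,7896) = 465864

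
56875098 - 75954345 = -19079247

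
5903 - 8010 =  - 2107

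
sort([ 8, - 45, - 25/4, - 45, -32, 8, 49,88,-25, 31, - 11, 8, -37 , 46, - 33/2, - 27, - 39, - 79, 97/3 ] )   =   [ - 79, - 45 , - 45, -39, -37, - 32,-27, - 25, - 33/2, - 11 ,  -  25/4, 8, 8, 8,31, 97/3, 46, 49, 88 ] 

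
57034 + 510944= 567978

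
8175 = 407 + 7768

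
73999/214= 345 + 169/214 =345.79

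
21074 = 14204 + 6870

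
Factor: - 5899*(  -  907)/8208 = 5350393/8208 = 2^(-4)*3^ (-3 )*17^1 * 19^( - 1 )*347^1 * 907^1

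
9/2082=3/694 = 0.00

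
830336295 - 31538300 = 798797995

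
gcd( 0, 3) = 3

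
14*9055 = 126770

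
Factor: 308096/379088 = 2^3*19^ (- 1)*43^( - 1)*83^1=664/817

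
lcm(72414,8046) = 72414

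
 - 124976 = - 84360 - 40616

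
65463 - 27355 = 38108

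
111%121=111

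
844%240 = 124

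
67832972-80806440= - 12973468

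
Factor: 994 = 2^1*7^1*71^1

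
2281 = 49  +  2232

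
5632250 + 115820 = 5748070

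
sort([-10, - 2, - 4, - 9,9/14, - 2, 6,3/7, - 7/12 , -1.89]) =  [-10,-9, - 4, - 2, - 2 , - 1.89, - 7/12,3/7,9/14,6 ] 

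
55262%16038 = 7148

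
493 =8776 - 8283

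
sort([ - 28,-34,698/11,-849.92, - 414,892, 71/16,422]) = [ - 849.92, - 414, - 34, - 28, 71/16,698/11, 422,892 ] 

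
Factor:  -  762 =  - 2^1*3^1*127^1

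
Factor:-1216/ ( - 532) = 2^4 *7^(  -  1 ) = 16/7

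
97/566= 97/566 = 0.17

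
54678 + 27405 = 82083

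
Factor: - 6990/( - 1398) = 5^1 = 5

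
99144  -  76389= 22755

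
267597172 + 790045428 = 1057642600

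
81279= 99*821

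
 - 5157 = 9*( - 573)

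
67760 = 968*70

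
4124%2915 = 1209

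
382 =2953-2571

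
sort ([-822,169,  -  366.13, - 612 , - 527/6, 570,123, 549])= [ - 822, - 612,-366.13, - 527/6,123,  169, 549,  570]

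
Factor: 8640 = 2^6*3^3*5^1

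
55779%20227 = 15325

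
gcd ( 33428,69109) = 1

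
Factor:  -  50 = - 2^1* 5^2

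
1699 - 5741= - 4042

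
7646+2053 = 9699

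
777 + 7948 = 8725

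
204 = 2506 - 2302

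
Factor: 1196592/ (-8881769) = -2^4*3^1*13^ ( - 1)*17^(- 1) * 97^1*257^1*40189^(-1)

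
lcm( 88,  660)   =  1320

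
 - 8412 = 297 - 8709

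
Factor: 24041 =29^1*829^1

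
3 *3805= 11415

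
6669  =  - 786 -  - 7455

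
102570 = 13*7890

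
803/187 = 73/17 = 4.29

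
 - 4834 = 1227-6061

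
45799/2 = 22899 + 1/2=22899.50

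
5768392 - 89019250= - 83250858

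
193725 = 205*945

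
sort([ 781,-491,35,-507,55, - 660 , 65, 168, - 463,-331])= [ - 660,-507, - 491, - 463,-331,35,55,65,168, 781 ]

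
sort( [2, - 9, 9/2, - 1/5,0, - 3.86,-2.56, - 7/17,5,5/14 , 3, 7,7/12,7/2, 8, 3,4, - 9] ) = [ - 9 , - 9, - 3.86, - 2.56, - 7/17, - 1/5,0,  5/14,7/12,2, 3,3,7/2,4, 9/2,5, 7, 8]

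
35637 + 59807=95444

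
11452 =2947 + 8505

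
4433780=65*68212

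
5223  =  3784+1439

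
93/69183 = 31/23061=0.00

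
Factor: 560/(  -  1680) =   -  1/3=- 3^( - 1) 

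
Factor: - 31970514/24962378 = -3^1*7^ ( - 1 )*31^( - 1)*113^( - 1 )*509^(  -  1)* 1483^1*3593^1  =  - 15985257/12481189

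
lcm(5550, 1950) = 72150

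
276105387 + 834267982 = 1110373369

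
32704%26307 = 6397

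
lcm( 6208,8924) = 142784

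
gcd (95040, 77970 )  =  30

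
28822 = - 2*( - 14411) 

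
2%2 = 0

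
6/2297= 6/2297=   0.00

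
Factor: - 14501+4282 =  -11^1* 929^1 = - 10219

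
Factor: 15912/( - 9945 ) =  - 8/5 = - 2^3*5^( - 1) 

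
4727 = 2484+2243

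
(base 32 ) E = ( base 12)12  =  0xE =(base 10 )14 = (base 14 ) 10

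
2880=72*40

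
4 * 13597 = 54388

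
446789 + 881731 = 1328520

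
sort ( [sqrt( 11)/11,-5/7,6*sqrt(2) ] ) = [ - 5/7, sqrt( 11) /11,  6 * sqrt( 2) ] 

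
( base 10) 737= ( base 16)2E1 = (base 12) 515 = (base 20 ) 1GH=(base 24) 16h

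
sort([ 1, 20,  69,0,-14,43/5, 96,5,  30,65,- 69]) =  [-69, - 14,0,  1  ,  5,43/5, 20,30,  65, 69,96] 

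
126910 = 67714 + 59196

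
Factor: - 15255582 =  - 2^1*3^1 * 2542597^1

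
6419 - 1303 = 5116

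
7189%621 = 358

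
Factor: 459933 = 3^1*19^1*8069^1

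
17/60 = 17/60 = 0.28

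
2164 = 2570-406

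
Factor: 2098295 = 5^1*29^2*499^1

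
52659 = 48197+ 4462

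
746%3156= 746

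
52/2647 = 52/2647  =  0.02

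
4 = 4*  1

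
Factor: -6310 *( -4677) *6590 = 194483223300=2^2 * 3^1* 5^2*631^1*659^1*1559^1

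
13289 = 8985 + 4304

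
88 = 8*11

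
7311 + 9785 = 17096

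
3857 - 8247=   -  4390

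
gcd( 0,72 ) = 72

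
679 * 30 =20370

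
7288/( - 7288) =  - 1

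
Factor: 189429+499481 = 2^1*5^1*68891^1=688910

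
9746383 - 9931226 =-184843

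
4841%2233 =375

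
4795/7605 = 959/1521 = 0.63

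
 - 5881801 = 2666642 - 8548443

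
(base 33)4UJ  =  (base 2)1010011110101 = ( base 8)12365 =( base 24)97D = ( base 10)5365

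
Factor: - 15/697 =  - 3^1* 5^1*17^( - 1) *41^( - 1)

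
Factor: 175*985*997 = 171857875 = 5^3*7^1 * 197^1  *  997^1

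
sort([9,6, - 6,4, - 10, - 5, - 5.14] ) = [ - 10, - 6, - 5.14, - 5,4 , 6, 9 ] 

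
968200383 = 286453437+681746946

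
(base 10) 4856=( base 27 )6hn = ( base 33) 4F5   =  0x12f8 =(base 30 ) 5bq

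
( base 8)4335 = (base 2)100011011101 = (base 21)531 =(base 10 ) 2269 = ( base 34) 1wp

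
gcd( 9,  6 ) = 3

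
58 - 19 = 39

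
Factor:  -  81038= -2^1*40519^1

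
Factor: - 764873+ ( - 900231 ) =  - 2^4*7^1*14867^1  =  -1665104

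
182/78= 7/3 = 2.33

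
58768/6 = 29384/3 = 9794.67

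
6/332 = 3/166=0.02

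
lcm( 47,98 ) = 4606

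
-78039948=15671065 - 93711013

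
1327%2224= 1327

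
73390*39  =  2862210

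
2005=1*2005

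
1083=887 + 196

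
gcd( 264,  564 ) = 12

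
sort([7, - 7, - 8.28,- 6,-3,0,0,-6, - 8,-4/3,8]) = [ - 8.28, - 8, -7,-6, - 6, - 3, - 4/3,0,0,7,8]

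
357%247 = 110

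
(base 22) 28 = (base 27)1p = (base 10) 52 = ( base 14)3A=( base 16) 34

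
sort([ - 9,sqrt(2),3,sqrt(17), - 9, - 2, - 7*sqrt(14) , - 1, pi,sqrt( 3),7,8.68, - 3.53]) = [ - 7* sqrt ( 14), - 9, - 9, - 3.53,-2,-1,sqrt( 2 ),sqrt(3 ), 3, pi,sqrt(17),7,8.68 ] 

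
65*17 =1105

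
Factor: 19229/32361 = 41/69 = 3^( - 1)* 23^( - 1 )*41^1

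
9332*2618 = 24431176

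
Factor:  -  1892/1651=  - 2^2*11^1 * 13^(-1 )*43^1*127^(-1) 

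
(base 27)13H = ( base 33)p2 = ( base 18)29h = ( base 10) 827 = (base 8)1473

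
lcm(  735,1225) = 3675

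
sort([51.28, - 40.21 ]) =[-40.21 , 51.28 ] 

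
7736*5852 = 45271072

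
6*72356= 434136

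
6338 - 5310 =1028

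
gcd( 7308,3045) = 609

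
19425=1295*15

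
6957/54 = 128 + 5/6 =128.83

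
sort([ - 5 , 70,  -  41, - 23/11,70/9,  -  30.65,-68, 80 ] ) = [-68, - 41,-30.65, - 5 , - 23/11, 70/9, 70,80 ]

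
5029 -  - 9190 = 14219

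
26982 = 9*2998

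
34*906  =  30804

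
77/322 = 11/46 = 0.24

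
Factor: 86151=3^1 * 13^1*47^2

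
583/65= 583/65 = 8.97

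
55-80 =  - 25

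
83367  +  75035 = 158402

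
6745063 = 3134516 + 3610547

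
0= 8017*0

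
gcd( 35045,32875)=5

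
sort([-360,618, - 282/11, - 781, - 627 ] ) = [ - 781,-627, - 360, - 282/11,618] 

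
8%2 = 0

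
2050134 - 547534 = 1502600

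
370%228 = 142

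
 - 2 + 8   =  6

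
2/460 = 1/230=0.00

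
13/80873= 1/6221 = 0.00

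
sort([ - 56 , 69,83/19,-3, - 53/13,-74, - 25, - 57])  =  [ - 74,-57, -56, - 25, - 53/13, - 3,83/19,69] 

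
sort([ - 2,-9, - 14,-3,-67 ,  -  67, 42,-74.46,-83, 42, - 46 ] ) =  [-83, - 74.46,-67 ,  -  67, - 46,-14, -9, - 3,-2, 42,42]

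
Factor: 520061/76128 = 2^( - 5 )*3^( - 1)*13^(- 1 )*61^(-1)*593^1*877^1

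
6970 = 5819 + 1151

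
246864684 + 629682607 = 876547291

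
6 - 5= 1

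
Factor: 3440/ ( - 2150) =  -8/5   =  -2^3 * 5^( - 1)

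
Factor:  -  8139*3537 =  - 3^4*131^1 * 2713^1 = - 28787643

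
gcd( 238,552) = 2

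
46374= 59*786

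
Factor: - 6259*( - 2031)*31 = 3^1*11^1*31^1*569^1*677^1= 394072899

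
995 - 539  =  456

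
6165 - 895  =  5270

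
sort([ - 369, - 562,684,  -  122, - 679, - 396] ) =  [ - 679,  -  562, - 396, - 369, - 122, 684]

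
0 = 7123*0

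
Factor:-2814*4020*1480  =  -16742174400 = -  2^6*3^2*5^2*7^1*37^1*67^2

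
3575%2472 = 1103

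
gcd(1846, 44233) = 71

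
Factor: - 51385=-5^1 * 43^1* 239^1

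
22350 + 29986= 52336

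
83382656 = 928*89852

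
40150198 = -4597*( - 8734)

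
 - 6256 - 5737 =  - 11993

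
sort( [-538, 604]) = [- 538,604]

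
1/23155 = 1/23155 = 0.00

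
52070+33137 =85207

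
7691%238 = 75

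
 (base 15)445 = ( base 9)1282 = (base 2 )1111000101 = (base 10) 965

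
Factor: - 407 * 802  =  -2^1*11^1*37^1*401^1=- 326414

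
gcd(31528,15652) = 28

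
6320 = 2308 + 4012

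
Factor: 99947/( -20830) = -2^( - 1 )*5^( - 1)*89^1*1123^1 *2083^ (- 1) 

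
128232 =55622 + 72610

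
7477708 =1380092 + 6097616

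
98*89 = 8722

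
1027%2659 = 1027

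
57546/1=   57546= 57546.00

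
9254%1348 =1166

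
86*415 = 35690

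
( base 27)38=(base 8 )131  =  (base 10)89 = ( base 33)2n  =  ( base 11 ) 81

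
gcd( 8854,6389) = 1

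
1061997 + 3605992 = 4667989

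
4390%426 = 130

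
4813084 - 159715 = 4653369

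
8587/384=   22 + 139/384  =  22.36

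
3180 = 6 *530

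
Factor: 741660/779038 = 370830/389519 = 2^1*3^1*5^1*13^ (-1 ) * 19^( - 2)*47^1*83^(-1 )*263^1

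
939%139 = 105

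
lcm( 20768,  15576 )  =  62304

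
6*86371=518226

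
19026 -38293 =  - 19267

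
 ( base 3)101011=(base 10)274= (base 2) 100010010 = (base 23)BL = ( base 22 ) CA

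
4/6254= 2/3127=0.00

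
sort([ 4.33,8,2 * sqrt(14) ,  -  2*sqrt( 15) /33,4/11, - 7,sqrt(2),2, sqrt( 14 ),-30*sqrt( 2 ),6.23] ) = [ - 30*sqrt(2),-7,-2*sqrt( 15)/33,4/11,sqrt (2), 2,sqrt( 14),4.33, 6.23, 2*sqrt(14),8 ]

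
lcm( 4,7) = 28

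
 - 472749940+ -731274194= - 1204024134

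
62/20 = 3  +  1/10 = 3.10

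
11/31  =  11/31 = 0.35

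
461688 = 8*57711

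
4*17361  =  69444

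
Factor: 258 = 2^1 * 3^1*43^1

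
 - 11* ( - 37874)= 416614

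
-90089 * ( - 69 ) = 6216141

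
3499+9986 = 13485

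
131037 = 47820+83217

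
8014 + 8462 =16476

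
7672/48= 159 + 5/6 =159.83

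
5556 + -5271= 285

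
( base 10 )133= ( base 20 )6D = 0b10000101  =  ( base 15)8d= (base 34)3v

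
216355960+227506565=443862525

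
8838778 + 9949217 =18787995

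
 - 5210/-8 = 2605/4 = 651.25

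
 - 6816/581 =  - 6816/581 = - 11.73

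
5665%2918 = 2747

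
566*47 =26602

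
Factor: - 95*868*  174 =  - 2^3*3^1*5^1*7^1*19^1 * 29^1*31^1 = - 14348040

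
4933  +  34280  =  39213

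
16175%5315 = 230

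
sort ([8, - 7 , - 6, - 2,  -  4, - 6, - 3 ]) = [  -  7,-6, - 6,-4, - 3  , - 2,8 ] 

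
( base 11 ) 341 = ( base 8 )630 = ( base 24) H0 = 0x198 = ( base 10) 408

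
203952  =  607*336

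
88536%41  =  17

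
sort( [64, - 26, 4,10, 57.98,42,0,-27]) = [ - 27, - 26,0, 4 , 10,42, 57.98,  64] 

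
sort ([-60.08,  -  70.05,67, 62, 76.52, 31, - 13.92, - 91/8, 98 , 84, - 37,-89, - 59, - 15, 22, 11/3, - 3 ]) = [ - 89, - 70.05,  -  60.08, - 59, -37, - 15,- 13.92, - 91/8, -3,11/3, 22,31,  62, 67,76.52, 84,98 ] 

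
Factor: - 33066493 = - 37^1*191^1*4679^1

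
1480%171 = 112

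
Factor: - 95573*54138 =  - 5174131074 =- 2^1*3^1*7^1*31^1*1289^1*3083^1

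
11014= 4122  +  6892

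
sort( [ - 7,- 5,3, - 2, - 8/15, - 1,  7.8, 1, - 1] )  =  [-7, - 5, - 2, - 1, - 1, - 8/15,1,3,7.8 ] 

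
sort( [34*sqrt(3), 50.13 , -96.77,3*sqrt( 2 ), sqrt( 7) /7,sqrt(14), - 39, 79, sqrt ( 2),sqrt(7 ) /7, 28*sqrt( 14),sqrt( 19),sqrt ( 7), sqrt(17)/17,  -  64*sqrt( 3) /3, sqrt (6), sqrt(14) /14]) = [ - 96.77, - 39, - 64*  sqrt(3 ) /3,sqrt( 17 )/17,sqrt( 14) /14,sqrt( 7)/7,sqrt( 7)/7,sqrt( 2), sqrt( 6) , sqrt(7), sqrt (14 ), 3*sqrt( 2),  sqrt( 19 ),50.13,34 * sqrt( 3), 79,28*sqrt (14 )]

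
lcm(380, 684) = 3420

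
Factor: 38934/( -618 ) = -3^2*7^1 = - 63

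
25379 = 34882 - 9503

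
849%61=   56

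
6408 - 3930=2478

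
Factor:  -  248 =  -2^3*31^1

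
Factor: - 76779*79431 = -6098632749 =- 3^3*11^1 * 19^1*29^1*83^1*449^1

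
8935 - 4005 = 4930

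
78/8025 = 26/2675  =  0.01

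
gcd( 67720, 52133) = 1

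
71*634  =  45014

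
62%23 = 16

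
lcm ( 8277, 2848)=264864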